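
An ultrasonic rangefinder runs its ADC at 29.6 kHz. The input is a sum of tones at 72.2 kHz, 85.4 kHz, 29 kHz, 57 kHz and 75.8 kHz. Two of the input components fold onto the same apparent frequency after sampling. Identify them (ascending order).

fs/2 = 14.8 kHz.
72.2 kHz mod fs = 13 kHz.
13 kHz ≤ fs/2 = 14.8 kHz, appears at 13 kHz.
85.4 kHz mod fs = 26.2 kHz.
26.2 kHz > fs/2 = 14.8 kHz, folds to fs − 26.2 kHz = 3.4 kHz.
29 kHz > fs/2 = 14.8 kHz, folds to fs − 29 kHz = 0.6 kHz.
57 kHz mod fs = 27.4 kHz.
27.4 kHz > fs/2 = 14.8 kHz, folds to fs − 27.4 kHz = 2.2 kHz.
75.8 kHz mod fs = 16.6 kHz.
16.6 kHz > fs/2 = 14.8 kHz, folds to fs − 16.6 kHz = 13 kHz.
72.2 kHz and 75.8 kHz both map to 13 kHz.

72.2 kHz, 75.8 kHz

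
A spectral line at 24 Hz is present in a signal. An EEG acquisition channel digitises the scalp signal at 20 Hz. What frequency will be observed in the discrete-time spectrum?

4 Hz

24 Hz mod fs = 4 Hz.
4 Hz ≤ fs/2 = 10 Hz, appears at 4 Hz.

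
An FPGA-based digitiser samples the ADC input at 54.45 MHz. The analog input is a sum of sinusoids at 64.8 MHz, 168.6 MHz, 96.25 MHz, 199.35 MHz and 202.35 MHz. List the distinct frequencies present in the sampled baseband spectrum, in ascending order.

5.25 MHz, 10.35 MHz, 12.65 MHz, 15.45 MHz, 18.45 MHz

fs/2 = 27.225 MHz.
64.8 MHz mod fs = 10.35 MHz.
10.35 MHz ≤ fs/2 = 27.225 MHz, appears at 10.35 MHz.
168.6 MHz mod fs = 5.25 MHz.
5.25 MHz ≤ fs/2 = 27.225 MHz, appears at 5.25 MHz.
96.25 MHz mod fs = 41.8 MHz.
41.8 MHz > fs/2 = 27.225 MHz, folds to fs − 41.8 MHz = 12.65 MHz.
199.35 MHz mod fs = 36 MHz.
36 MHz > fs/2 = 27.225 MHz, folds to fs − 36 MHz = 18.45 MHz.
202.35 MHz mod fs = 39 MHz.
39 MHz > fs/2 = 27.225 MHz, folds to fs − 39 MHz = 15.45 MHz.
Distinct values: {5.25 MHz, 10.35 MHz, 12.65 MHz, 15.45 MHz, 18.45 MHz}.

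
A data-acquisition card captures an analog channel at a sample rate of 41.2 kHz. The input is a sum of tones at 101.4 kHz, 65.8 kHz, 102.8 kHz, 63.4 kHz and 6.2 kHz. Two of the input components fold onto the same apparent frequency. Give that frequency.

fs/2 = 20.6 kHz.
101.4 kHz mod fs = 19 kHz.
19 kHz ≤ fs/2 = 20.6 kHz, appears at 19 kHz.
65.8 kHz mod fs = 24.6 kHz.
24.6 kHz > fs/2 = 20.6 kHz, folds to fs − 24.6 kHz = 16.6 kHz.
102.8 kHz mod fs = 20.4 kHz.
20.4 kHz ≤ fs/2 = 20.6 kHz, appears at 20.4 kHz.
63.4 kHz mod fs = 22.2 kHz.
22.2 kHz > fs/2 = 20.6 kHz, folds to fs − 22.2 kHz = 19 kHz.
6.2 kHz ≤ fs/2 = 20.6 kHz, passes unchanged.
63.4 kHz and 101.4 kHz both map to 19 kHz.

19 kHz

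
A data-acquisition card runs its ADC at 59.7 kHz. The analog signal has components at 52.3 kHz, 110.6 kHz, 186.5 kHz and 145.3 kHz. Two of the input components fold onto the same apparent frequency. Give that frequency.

7.4 kHz

fs/2 = 29.85 kHz.
52.3 kHz > fs/2 = 29.85 kHz, folds to fs − 52.3 kHz = 7.4 kHz.
110.6 kHz mod fs = 50.9 kHz.
50.9 kHz > fs/2 = 29.85 kHz, folds to fs − 50.9 kHz = 8.8 kHz.
186.5 kHz mod fs = 7.4 kHz.
7.4 kHz ≤ fs/2 = 29.85 kHz, appears at 7.4 kHz.
145.3 kHz mod fs = 25.9 kHz.
25.9 kHz ≤ fs/2 = 29.85 kHz, appears at 25.9 kHz.
52.3 kHz and 186.5 kHz both map to 7.4 kHz.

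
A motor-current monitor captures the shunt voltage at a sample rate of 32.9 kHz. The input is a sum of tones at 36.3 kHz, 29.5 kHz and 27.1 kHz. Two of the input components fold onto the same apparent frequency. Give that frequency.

fs/2 = 16.45 kHz.
36.3 kHz mod fs = 3.4 kHz.
3.4 kHz ≤ fs/2 = 16.45 kHz, appears at 3.4 kHz.
29.5 kHz > fs/2 = 16.45 kHz, folds to fs − 29.5 kHz = 3.4 kHz.
27.1 kHz > fs/2 = 16.45 kHz, folds to fs − 27.1 kHz = 5.8 kHz.
29.5 kHz and 36.3 kHz both map to 3.4 kHz.

3.4 kHz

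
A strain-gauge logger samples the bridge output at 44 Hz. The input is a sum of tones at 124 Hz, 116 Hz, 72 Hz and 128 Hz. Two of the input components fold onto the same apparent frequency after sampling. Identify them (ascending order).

72 Hz, 116 Hz

fs/2 = 22 Hz.
124 Hz mod fs = 36 Hz.
36 Hz > fs/2 = 22 Hz, folds to fs − 36 Hz = 8 Hz.
116 Hz mod fs = 28 Hz.
28 Hz > fs/2 = 22 Hz, folds to fs − 28 Hz = 16 Hz.
72 Hz mod fs = 28 Hz.
28 Hz > fs/2 = 22 Hz, folds to fs − 28 Hz = 16 Hz.
128 Hz mod fs = 40 Hz.
40 Hz > fs/2 = 22 Hz, folds to fs − 40 Hz = 4 Hz.
72 Hz and 116 Hz both map to 16 Hz.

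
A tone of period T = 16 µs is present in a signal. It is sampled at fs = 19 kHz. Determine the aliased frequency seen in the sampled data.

T = 16 µs → f = 1/T = 62.5 kHz.
62.5 kHz mod fs = 5.5 kHz.
5.5 kHz ≤ fs/2 = 9.5 kHz, appears at 5.5 kHz.

5.5 kHz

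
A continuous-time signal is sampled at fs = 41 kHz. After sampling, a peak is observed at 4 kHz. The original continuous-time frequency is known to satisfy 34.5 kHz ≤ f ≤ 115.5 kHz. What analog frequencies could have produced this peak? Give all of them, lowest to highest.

37 kHz, 45 kHz, 78 kHz, 86 kHz

Frequencies that alias to 4 kHz are k·fs ± 4 kHz for integer k ≥ 0.
k=0: 4 kHz.
k=1: 37 kHz, 45 kHz.
k=2: 78 kHz, 86 kHz.
k=3: 119 kHz, 127 kHz.
Within [34.5 kHz, 115.5 kHz]: 37 kHz, 45 kHz, 78 kHz, 86 kHz.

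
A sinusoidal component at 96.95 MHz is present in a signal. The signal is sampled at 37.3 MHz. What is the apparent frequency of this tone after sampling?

14.95 MHz

96.95 MHz mod fs = 22.35 MHz.
22.35 MHz > fs/2 = 18.65 MHz, folds to fs − 22.35 MHz = 14.95 MHz.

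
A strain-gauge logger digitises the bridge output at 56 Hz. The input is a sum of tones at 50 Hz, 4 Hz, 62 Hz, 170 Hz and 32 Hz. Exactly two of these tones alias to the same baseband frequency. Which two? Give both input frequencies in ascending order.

fs/2 = 28 Hz.
50 Hz > fs/2 = 28 Hz, folds to fs − 50 Hz = 6 Hz.
4 Hz ≤ fs/2 = 28 Hz, passes unchanged.
62 Hz mod fs = 6 Hz.
6 Hz ≤ fs/2 = 28 Hz, appears at 6 Hz.
170 Hz mod fs = 2 Hz.
2 Hz ≤ fs/2 = 28 Hz, appears at 2 Hz.
32 Hz > fs/2 = 28 Hz, folds to fs − 32 Hz = 24 Hz.
50 Hz and 62 Hz both map to 6 Hz.

50 Hz, 62 Hz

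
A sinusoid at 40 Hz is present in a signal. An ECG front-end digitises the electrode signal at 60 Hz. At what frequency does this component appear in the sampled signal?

20 Hz

40 Hz > fs/2 = 30 Hz, folds to fs − 40 Hz = 20 Hz.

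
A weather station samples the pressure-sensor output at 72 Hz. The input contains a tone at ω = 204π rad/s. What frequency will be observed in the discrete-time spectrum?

ω = 204π rad/s → f = ω/(2π) = 102 Hz.
102 Hz mod fs = 30 Hz.
30 Hz ≤ fs/2 = 36 Hz, appears at 30 Hz.

30 Hz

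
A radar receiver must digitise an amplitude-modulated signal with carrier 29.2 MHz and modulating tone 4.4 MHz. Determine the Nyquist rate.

AM sidebands sit at fc ± fm = 24.8 MHz and 33.6 MHz.
Highest-frequency component: 33.6 MHz.
Nyquist rate = 2 × 33.6 MHz = 67.2 MHz.

67.2 MHz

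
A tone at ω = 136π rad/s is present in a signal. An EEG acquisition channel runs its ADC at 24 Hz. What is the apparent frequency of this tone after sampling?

ω = 136π rad/s → f = ω/(2π) = 68 Hz.
68 Hz mod fs = 20 Hz.
20 Hz > fs/2 = 12 Hz, folds to fs − 20 Hz = 4 Hz.

4 Hz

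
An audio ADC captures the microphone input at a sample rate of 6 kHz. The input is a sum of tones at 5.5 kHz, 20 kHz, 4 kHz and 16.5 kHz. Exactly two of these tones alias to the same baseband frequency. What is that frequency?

2 kHz

fs/2 = 3 kHz.
5.5 kHz > fs/2 = 3 kHz, folds to fs − 5.5 kHz = 0.5 kHz.
20 kHz mod fs = 2 kHz.
2 kHz ≤ fs/2 = 3 kHz, appears at 2 kHz.
4 kHz > fs/2 = 3 kHz, folds to fs − 4 kHz = 2 kHz.
16.5 kHz mod fs = 4.5 kHz.
4.5 kHz > fs/2 = 3 kHz, folds to fs − 4.5 kHz = 1.5 kHz.
4 kHz and 20 kHz both map to 2 kHz.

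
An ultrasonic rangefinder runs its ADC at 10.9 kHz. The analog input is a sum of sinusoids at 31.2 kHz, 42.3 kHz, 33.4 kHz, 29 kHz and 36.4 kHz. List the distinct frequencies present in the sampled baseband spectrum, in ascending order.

0.7 kHz, 1.3 kHz, 1.5 kHz, 3.7 kHz

fs/2 = 5.45 kHz.
31.2 kHz mod fs = 9.4 kHz.
9.4 kHz > fs/2 = 5.45 kHz, folds to fs − 9.4 kHz = 1.5 kHz.
42.3 kHz mod fs = 9.6 kHz.
9.6 kHz > fs/2 = 5.45 kHz, folds to fs − 9.6 kHz = 1.3 kHz.
33.4 kHz mod fs = 0.7 kHz.
0.7 kHz ≤ fs/2 = 5.45 kHz, appears at 0.7 kHz.
29 kHz mod fs = 7.2 kHz.
7.2 kHz > fs/2 = 5.45 kHz, folds to fs − 7.2 kHz = 3.7 kHz.
36.4 kHz mod fs = 3.7 kHz.
3.7 kHz ≤ fs/2 = 5.45 kHz, appears at 3.7 kHz.
Distinct values: {0.7 kHz, 1.3 kHz, 1.5 kHz, 3.7 kHz}.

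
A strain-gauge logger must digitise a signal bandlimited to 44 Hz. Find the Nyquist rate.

Nyquist rate = 2 × 44 Hz = 88 Hz.

88 Hz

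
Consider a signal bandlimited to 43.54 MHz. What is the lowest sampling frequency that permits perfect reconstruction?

Nyquist rate = 2 × 43.54 MHz = 87.08 MHz.

87.08 MHz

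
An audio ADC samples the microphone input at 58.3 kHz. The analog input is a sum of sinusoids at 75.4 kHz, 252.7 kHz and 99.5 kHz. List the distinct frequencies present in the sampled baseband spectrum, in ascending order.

fs/2 = 29.15 kHz.
75.4 kHz mod fs = 17.1 kHz.
17.1 kHz ≤ fs/2 = 29.15 kHz, appears at 17.1 kHz.
252.7 kHz mod fs = 19.5 kHz.
19.5 kHz ≤ fs/2 = 29.15 kHz, appears at 19.5 kHz.
99.5 kHz mod fs = 41.2 kHz.
41.2 kHz > fs/2 = 29.15 kHz, folds to fs − 41.2 kHz = 17.1 kHz.
Distinct values: {17.1 kHz, 19.5 kHz}.

17.1 kHz, 19.5 kHz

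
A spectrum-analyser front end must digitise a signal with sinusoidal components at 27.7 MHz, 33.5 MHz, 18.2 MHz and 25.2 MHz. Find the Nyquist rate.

67 MHz

Highest-frequency component: 33.5 MHz.
Nyquist rate = 2 × 33.5 MHz = 67 MHz.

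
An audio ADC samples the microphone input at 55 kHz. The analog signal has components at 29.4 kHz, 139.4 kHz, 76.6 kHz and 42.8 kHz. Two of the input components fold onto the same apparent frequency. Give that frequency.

fs/2 = 27.5 kHz.
29.4 kHz > fs/2 = 27.5 kHz, folds to fs − 29.4 kHz = 25.6 kHz.
139.4 kHz mod fs = 29.4 kHz.
29.4 kHz > fs/2 = 27.5 kHz, folds to fs − 29.4 kHz = 25.6 kHz.
76.6 kHz mod fs = 21.6 kHz.
21.6 kHz ≤ fs/2 = 27.5 kHz, appears at 21.6 kHz.
42.8 kHz > fs/2 = 27.5 kHz, folds to fs − 42.8 kHz = 12.2 kHz.
29.4 kHz and 139.4 kHz both map to 25.6 kHz.

25.6 kHz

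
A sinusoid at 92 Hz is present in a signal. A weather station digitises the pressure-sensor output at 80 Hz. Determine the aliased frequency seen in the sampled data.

12 Hz

92 Hz mod fs = 12 Hz.
12 Hz ≤ fs/2 = 40 Hz, appears at 12 Hz.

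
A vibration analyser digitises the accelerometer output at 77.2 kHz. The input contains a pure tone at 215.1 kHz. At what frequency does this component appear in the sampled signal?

215.1 kHz mod fs = 60.7 kHz.
60.7 kHz > fs/2 = 38.6 kHz, folds to fs − 60.7 kHz = 16.5 kHz.

16.5 kHz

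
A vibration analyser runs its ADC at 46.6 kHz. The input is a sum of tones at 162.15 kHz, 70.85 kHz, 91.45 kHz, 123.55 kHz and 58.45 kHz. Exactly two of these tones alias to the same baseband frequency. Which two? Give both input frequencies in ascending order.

70.85 kHz, 162.15 kHz

fs/2 = 23.3 kHz.
162.15 kHz mod fs = 22.35 kHz.
22.35 kHz ≤ fs/2 = 23.3 kHz, appears at 22.35 kHz.
70.85 kHz mod fs = 24.25 kHz.
24.25 kHz > fs/2 = 23.3 kHz, folds to fs − 24.25 kHz = 22.35 kHz.
91.45 kHz mod fs = 44.85 kHz.
44.85 kHz > fs/2 = 23.3 kHz, folds to fs − 44.85 kHz = 1.75 kHz.
123.55 kHz mod fs = 30.35 kHz.
30.35 kHz > fs/2 = 23.3 kHz, folds to fs − 30.35 kHz = 16.25 kHz.
58.45 kHz mod fs = 11.85 kHz.
11.85 kHz ≤ fs/2 = 23.3 kHz, appears at 11.85 kHz.
70.85 kHz and 162.15 kHz both map to 22.35 kHz.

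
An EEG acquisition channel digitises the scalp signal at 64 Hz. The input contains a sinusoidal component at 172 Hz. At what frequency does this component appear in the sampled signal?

172 Hz mod fs = 44 Hz.
44 Hz > fs/2 = 32 Hz, folds to fs − 44 Hz = 20 Hz.

20 Hz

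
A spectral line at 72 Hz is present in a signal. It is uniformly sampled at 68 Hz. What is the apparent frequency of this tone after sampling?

72 Hz mod fs = 4 Hz.
4 Hz ≤ fs/2 = 34 Hz, appears at 4 Hz.

4 Hz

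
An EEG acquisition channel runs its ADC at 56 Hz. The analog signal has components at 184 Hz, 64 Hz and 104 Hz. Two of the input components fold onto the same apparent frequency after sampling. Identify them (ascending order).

fs/2 = 28 Hz.
184 Hz mod fs = 16 Hz.
16 Hz ≤ fs/2 = 28 Hz, appears at 16 Hz.
64 Hz mod fs = 8 Hz.
8 Hz ≤ fs/2 = 28 Hz, appears at 8 Hz.
104 Hz mod fs = 48 Hz.
48 Hz > fs/2 = 28 Hz, folds to fs − 48 Hz = 8 Hz.
64 Hz and 104 Hz both map to 8 Hz.

64 Hz, 104 Hz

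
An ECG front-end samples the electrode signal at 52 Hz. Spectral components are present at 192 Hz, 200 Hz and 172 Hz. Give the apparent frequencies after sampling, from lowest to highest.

8 Hz, 16 Hz

fs/2 = 26 Hz.
192 Hz mod fs = 36 Hz.
36 Hz > fs/2 = 26 Hz, folds to fs − 36 Hz = 16 Hz.
200 Hz mod fs = 44 Hz.
44 Hz > fs/2 = 26 Hz, folds to fs − 44 Hz = 8 Hz.
172 Hz mod fs = 16 Hz.
16 Hz ≤ fs/2 = 26 Hz, appears at 16 Hz.
Distinct values: {8 Hz, 16 Hz}.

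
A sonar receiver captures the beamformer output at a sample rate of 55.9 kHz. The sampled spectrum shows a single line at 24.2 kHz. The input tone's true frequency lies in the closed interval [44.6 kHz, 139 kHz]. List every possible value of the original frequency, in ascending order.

80.1 kHz, 87.6 kHz, 136 kHz

Frequencies that alias to 24.2 kHz are k·fs ± 24.2 kHz for integer k ≥ 0.
k=0: 24.2 kHz.
k=1: 31.7 kHz, 80.1 kHz.
k=2: 87.6 kHz, 136 kHz.
k=3: 143.5 kHz, 191.9 kHz.
Within [44.6 kHz, 139 kHz]: 80.1 kHz, 87.6 kHz, 136 kHz.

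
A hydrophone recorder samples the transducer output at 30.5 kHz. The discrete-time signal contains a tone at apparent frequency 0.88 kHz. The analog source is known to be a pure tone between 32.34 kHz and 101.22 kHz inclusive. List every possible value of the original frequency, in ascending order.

Frequencies that alias to 0.88 kHz are k·fs ± 0.88 kHz for integer k ≥ 0.
k=0: 0.88 kHz.
k=1: 29.62 kHz, 31.38 kHz.
k=2: 60.12 kHz, 61.88 kHz.
k=3: 90.62 kHz, 92.38 kHz.
k=4: 121.12 kHz, 122.88 kHz.
Within [32.34 kHz, 101.22 kHz]: 60.12 kHz, 61.88 kHz, 90.62 kHz, 92.38 kHz.

60.12 kHz, 61.88 kHz, 90.62 kHz, 92.38 kHz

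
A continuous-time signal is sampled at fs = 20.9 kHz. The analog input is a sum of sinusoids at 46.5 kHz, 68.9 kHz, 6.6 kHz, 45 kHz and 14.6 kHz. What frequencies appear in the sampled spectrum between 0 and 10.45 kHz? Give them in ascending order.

fs/2 = 10.45 kHz.
46.5 kHz mod fs = 4.7 kHz.
4.7 kHz ≤ fs/2 = 10.45 kHz, appears at 4.7 kHz.
68.9 kHz mod fs = 6.2 kHz.
6.2 kHz ≤ fs/2 = 10.45 kHz, appears at 6.2 kHz.
6.6 kHz ≤ fs/2 = 10.45 kHz, passes unchanged.
45 kHz mod fs = 3.2 kHz.
3.2 kHz ≤ fs/2 = 10.45 kHz, appears at 3.2 kHz.
14.6 kHz > fs/2 = 10.45 kHz, folds to fs − 14.6 kHz = 6.3 kHz.
Distinct values: {3.2 kHz, 4.7 kHz, 6.2 kHz, 6.3 kHz, 6.6 kHz}.

3.2 kHz, 4.7 kHz, 6.2 kHz, 6.3 kHz, 6.6 kHz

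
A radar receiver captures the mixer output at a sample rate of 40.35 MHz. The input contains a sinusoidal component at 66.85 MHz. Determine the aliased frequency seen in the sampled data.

13.85 MHz

66.85 MHz mod fs = 26.5 MHz.
26.5 MHz > fs/2 = 20.175 MHz, folds to fs − 26.5 MHz = 13.85 MHz.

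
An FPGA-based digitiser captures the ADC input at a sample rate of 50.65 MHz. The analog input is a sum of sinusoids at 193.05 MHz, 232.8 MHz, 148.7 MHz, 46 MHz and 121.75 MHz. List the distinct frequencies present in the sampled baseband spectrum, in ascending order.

3.25 MHz, 4.65 MHz, 9.55 MHz, 20.45 MHz

fs/2 = 25.325 MHz.
193.05 MHz mod fs = 41.1 MHz.
41.1 MHz > fs/2 = 25.325 MHz, folds to fs − 41.1 MHz = 9.55 MHz.
232.8 MHz mod fs = 30.2 MHz.
30.2 MHz > fs/2 = 25.325 MHz, folds to fs − 30.2 MHz = 20.45 MHz.
148.7 MHz mod fs = 47.4 MHz.
47.4 MHz > fs/2 = 25.325 MHz, folds to fs − 47.4 MHz = 3.25 MHz.
46 MHz > fs/2 = 25.325 MHz, folds to fs − 46 MHz = 4.65 MHz.
121.75 MHz mod fs = 20.45 MHz.
20.45 MHz ≤ fs/2 = 25.325 MHz, appears at 20.45 MHz.
Distinct values: {3.25 MHz, 4.65 MHz, 9.55 MHz, 20.45 MHz}.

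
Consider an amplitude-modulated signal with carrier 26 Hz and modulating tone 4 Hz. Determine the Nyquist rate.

AM sidebands sit at fc ± fm = 22 Hz and 30 Hz.
Highest-frequency component: 30 Hz.
Nyquist rate = 2 × 30 Hz = 60 Hz.

60 Hz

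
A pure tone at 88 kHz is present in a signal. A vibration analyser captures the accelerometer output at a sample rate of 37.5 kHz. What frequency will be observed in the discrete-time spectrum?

88 kHz mod fs = 13 kHz.
13 kHz ≤ fs/2 = 18.75 kHz, appears at 13 kHz.

13 kHz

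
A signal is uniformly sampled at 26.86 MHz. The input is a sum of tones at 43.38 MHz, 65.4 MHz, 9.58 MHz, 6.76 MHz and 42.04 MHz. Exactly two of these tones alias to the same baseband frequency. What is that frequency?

11.68 MHz

fs/2 = 13.43 MHz.
43.38 MHz mod fs = 16.52 MHz.
16.52 MHz > fs/2 = 13.43 MHz, folds to fs − 16.52 MHz = 10.34 MHz.
65.4 MHz mod fs = 11.68 MHz.
11.68 MHz ≤ fs/2 = 13.43 MHz, appears at 11.68 MHz.
9.58 MHz ≤ fs/2 = 13.43 MHz, passes unchanged.
6.76 MHz ≤ fs/2 = 13.43 MHz, passes unchanged.
42.04 MHz mod fs = 15.18 MHz.
15.18 MHz > fs/2 = 13.43 MHz, folds to fs − 15.18 MHz = 11.68 MHz.
42.04 MHz and 65.4 MHz both map to 11.68 MHz.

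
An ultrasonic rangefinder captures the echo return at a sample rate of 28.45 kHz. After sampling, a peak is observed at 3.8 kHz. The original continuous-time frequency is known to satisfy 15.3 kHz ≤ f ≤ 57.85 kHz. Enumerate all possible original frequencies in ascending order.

Frequencies that alias to 3.8 kHz are k·fs ± 3.8 kHz for integer k ≥ 0.
k=0: 3.8 kHz.
k=1: 24.65 kHz, 32.25 kHz.
k=2: 53.1 kHz, 60.7 kHz.
k=3: 81.55 kHz, 89.15 kHz.
Within [15.3 kHz, 57.85 kHz]: 24.65 kHz, 32.25 kHz, 53.1 kHz.

24.65 kHz, 32.25 kHz, 53.1 kHz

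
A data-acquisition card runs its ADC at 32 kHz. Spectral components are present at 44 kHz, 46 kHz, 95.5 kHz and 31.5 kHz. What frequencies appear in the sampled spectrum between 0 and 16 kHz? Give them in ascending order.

0.5 kHz, 12 kHz, 14 kHz

fs/2 = 16 kHz.
44 kHz mod fs = 12 kHz.
12 kHz ≤ fs/2 = 16 kHz, appears at 12 kHz.
46 kHz mod fs = 14 kHz.
14 kHz ≤ fs/2 = 16 kHz, appears at 14 kHz.
95.5 kHz mod fs = 31.5 kHz.
31.5 kHz > fs/2 = 16 kHz, folds to fs − 31.5 kHz = 0.5 kHz.
31.5 kHz > fs/2 = 16 kHz, folds to fs − 31.5 kHz = 0.5 kHz.
Distinct values: {0.5 kHz, 12 kHz, 14 kHz}.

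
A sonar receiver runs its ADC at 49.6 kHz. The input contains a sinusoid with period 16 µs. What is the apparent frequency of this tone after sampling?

12.9 kHz

T = 16 µs → f = 1/T = 62.5 kHz.
62.5 kHz mod fs = 12.9 kHz.
12.9 kHz ≤ fs/2 = 24.8 kHz, appears at 12.9 kHz.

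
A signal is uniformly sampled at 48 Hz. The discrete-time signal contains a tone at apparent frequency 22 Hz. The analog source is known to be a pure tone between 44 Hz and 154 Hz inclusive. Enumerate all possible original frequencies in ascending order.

70 Hz, 74 Hz, 118 Hz, 122 Hz

Frequencies that alias to 22 Hz are k·fs ± 22 Hz for integer k ≥ 0.
k=0: 22 Hz.
k=1: 26 Hz, 70 Hz.
k=2: 74 Hz, 118 Hz.
k=3: 122 Hz, 166 Hz.
k=4: 170 Hz, 214 Hz.
Within [44 Hz, 154 Hz]: 70 Hz, 74 Hz, 118 Hz, 122 Hz.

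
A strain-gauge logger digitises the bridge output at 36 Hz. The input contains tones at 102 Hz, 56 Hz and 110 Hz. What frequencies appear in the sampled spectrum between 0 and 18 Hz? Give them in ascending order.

2 Hz, 6 Hz, 16 Hz

fs/2 = 18 Hz.
102 Hz mod fs = 30 Hz.
30 Hz > fs/2 = 18 Hz, folds to fs − 30 Hz = 6 Hz.
56 Hz mod fs = 20 Hz.
20 Hz > fs/2 = 18 Hz, folds to fs − 20 Hz = 16 Hz.
110 Hz mod fs = 2 Hz.
2 Hz ≤ fs/2 = 18 Hz, appears at 2 Hz.
Distinct values: {2 Hz, 6 Hz, 16 Hz}.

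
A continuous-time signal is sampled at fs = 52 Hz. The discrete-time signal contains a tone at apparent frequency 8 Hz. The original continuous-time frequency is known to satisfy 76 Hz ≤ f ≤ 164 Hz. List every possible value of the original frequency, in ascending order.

Frequencies that alias to 8 Hz are k·fs ± 8 Hz for integer k ≥ 0.
k=0: 8 Hz.
k=1: 44 Hz, 60 Hz.
k=2: 96 Hz, 112 Hz.
k=3: 148 Hz, 164 Hz.
k=4: 200 Hz, 216 Hz.
Within [76 Hz, 164 Hz]: 96 Hz, 112 Hz, 148 Hz, 164 Hz.

96 Hz, 112 Hz, 148 Hz, 164 Hz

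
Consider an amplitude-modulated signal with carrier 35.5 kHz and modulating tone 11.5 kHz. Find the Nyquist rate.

AM sidebands sit at fc ± fm = 24 kHz and 47 kHz.
Highest-frequency component: 47 kHz.
Nyquist rate = 2 × 47 kHz = 94 kHz.

94 kHz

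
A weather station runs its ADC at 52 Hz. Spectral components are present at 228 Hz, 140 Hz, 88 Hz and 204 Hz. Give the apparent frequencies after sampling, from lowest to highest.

4 Hz, 16 Hz, 20 Hz

fs/2 = 26 Hz.
228 Hz mod fs = 20 Hz.
20 Hz ≤ fs/2 = 26 Hz, appears at 20 Hz.
140 Hz mod fs = 36 Hz.
36 Hz > fs/2 = 26 Hz, folds to fs − 36 Hz = 16 Hz.
88 Hz mod fs = 36 Hz.
36 Hz > fs/2 = 26 Hz, folds to fs − 36 Hz = 16 Hz.
204 Hz mod fs = 48 Hz.
48 Hz > fs/2 = 26 Hz, folds to fs − 48 Hz = 4 Hz.
Distinct values: {4 Hz, 16 Hz, 20 Hz}.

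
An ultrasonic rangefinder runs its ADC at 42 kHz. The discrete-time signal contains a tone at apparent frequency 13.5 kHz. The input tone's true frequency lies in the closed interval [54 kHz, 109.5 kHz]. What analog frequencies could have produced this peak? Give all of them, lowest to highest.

55.5 kHz, 70.5 kHz, 97.5 kHz

Frequencies that alias to 13.5 kHz are k·fs ± 13.5 kHz for integer k ≥ 0.
k=0: 13.5 kHz.
k=1: 28.5 kHz, 55.5 kHz.
k=2: 70.5 kHz, 97.5 kHz.
k=3: 112.5 kHz, 139.5 kHz.
Within [54 kHz, 109.5 kHz]: 55.5 kHz, 70.5 kHz, 97.5 kHz.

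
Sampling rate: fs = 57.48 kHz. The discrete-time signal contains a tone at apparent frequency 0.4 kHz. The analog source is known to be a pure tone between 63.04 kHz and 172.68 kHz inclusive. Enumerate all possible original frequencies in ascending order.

114.56 kHz, 115.36 kHz, 172.04 kHz

Frequencies that alias to 0.4 kHz are k·fs ± 0.4 kHz for integer k ≥ 0.
k=0: 0.4 kHz.
k=1: 57.08 kHz, 57.88 kHz.
k=2: 114.56 kHz, 115.36 kHz.
k=3: 172.04 kHz, 172.84 kHz.
k=4: 229.52 kHz, 230.32 kHz.
Within [63.04 kHz, 172.68 kHz]: 114.56 kHz, 115.36 kHz, 172.04 kHz.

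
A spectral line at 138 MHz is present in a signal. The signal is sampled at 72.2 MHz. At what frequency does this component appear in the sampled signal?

6.4 MHz

138 MHz mod fs = 65.8 MHz.
65.8 MHz > fs/2 = 36.1 MHz, folds to fs − 65.8 MHz = 6.4 MHz.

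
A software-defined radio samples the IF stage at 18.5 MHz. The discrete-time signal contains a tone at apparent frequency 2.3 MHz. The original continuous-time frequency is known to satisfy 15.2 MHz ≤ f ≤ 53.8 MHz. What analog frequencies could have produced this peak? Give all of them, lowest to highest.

16.2 MHz, 20.8 MHz, 34.7 MHz, 39.3 MHz, 53.2 MHz

Frequencies that alias to 2.3 MHz are k·fs ± 2.3 MHz for integer k ≥ 0.
k=0: 2.3 MHz.
k=1: 16.2 MHz, 20.8 MHz.
k=2: 34.7 MHz, 39.3 MHz.
k=3: 53.2 MHz, 57.8 MHz.
k=4: 71.7 MHz, 76.3 MHz.
Within [15.2 MHz, 53.8 MHz]: 16.2 MHz, 20.8 MHz, 34.7 MHz, 39.3 MHz, 53.2 MHz.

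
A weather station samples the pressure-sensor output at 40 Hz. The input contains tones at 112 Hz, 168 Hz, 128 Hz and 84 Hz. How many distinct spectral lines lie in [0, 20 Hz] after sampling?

fs/2 = 20 Hz.
112 Hz mod fs = 32 Hz.
32 Hz > fs/2 = 20 Hz, folds to fs − 32 Hz = 8 Hz.
168 Hz mod fs = 8 Hz.
8 Hz ≤ fs/2 = 20 Hz, appears at 8 Hz.
128 Hz mod fs = 8 Hz.
8 Hz ≤ fs/2 = 20 Hz, appears at 8 Hz.
84 Hz mod fs = 4 Hz.
4 Hz ≤ fs/2 = 20 Hz, appears at 4 Hz.
Distinct values: {4 Hz, 8 Hz} → 2.

2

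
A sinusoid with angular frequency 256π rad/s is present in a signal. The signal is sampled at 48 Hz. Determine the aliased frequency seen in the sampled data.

ω = 256π rad/s → f = ω/(2π) = 128 Hz.
128 Hz mod fs = 32 Hz.
32 Hz > fs/2 = 24 Hz, folds to fs − 32 Hz = 16 Hz.

16 Hz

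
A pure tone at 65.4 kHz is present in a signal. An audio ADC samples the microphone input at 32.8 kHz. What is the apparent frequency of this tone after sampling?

65.4 kHz mod fs = 32.6 kHz.
32.6 kHz > fs/2 = 16.4 kHz, folds to fs − 32.6 kHz = 0.2 kHz.

0.2 kHz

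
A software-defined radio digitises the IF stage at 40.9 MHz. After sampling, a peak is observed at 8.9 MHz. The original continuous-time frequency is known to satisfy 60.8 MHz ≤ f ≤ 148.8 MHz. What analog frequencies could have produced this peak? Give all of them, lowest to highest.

72.9 MHz, 90.7 MHz, 113.8 MHz, 131.6 MHz

Frequencies that alias to 8.9 MHz are k·fs ± 8.9 MHz for integer k ≥ 0.
k=0: 8.9 MHz.
k=1: 32 MHz, 49.8 MHz.
k=2: 72.9 MHz, 90.7 MHz.
k=3: 113.8 MHz, 131.6 MHz.
k=4: 154.7 MHz, 172.5 MHz.
Within [60.8 MHz, 148.8 MHz]: 72.9 MHz, 90.7 MHz, 113.8 MHz, 131.6 MHz.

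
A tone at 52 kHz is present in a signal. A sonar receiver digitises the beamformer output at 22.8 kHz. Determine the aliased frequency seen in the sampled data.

6.4 kHz

52 kHz mod fs = 6.4 kHz.
6.4 kHz ≤ fs/2 = 11.4 kHz, appears at 6.4 kHz.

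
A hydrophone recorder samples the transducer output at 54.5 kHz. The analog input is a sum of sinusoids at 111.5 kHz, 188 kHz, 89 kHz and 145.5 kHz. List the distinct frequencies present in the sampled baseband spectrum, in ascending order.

2.5 kHz, 18 kHz, 20 kHz, 24.5 kHz

fs/2 = 27.25 kHz.
111.5 kHz mod fs = 2.5 kHz.
2.5 kHz ≤ fs/2 = 27.25 kHz, appears at 2.5 kHz.
188 kHz mod fs = 24.5 kHz.
24.5 kHz ≤ fs/2 = 27.25 kHz, appears at 24.5 kHz.
89 kHz mod fs = 34.5 kHz.
34.5 kHz > fs/2 = 27.25 kHz, folds to fs − 34.5 kHz = 20 kHz.
145.5 kHz mod fs = 36.5 kHz.
36.5 kHz > fs/2 = 27.25 kHz, folds to fs − 36.5 kHz = 18 kHz.
Distinct values: {2.5 kHz, 18 kHz, 20 kHz, 24.5 kHz}.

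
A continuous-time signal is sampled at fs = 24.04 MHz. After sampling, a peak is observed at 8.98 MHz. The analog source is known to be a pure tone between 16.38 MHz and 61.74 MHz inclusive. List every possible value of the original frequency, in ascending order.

Frequencies that alias to 8.98 MHz are k·fs ± 8.98 MHz for integer k ≥ 0.
k=0: 8.98 MHz.
k=1: 15.06 MHz, 33.02 MHz.
k=2: 39.1 MHz, 57.06 MHz.
k=3: 63.14 MHz, 81.1 MHz.
Within [16.38 MHz, 61.74 MHz]: 33.02 MHz, 39.1 MHz, 57.06 MHz.

33.02 MHz, 39.1 MHz, 57.06 MHz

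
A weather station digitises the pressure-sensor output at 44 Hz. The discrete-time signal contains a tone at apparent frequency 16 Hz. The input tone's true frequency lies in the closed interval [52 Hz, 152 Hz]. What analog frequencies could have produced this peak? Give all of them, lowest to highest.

Frequencies that alias to 16 Hz are k·fs ± 16 Hz for integer k ≥ 0.
k=0: 16 Hz.
k=1: 28 Hz, 60 Hz.
k=2: 72 Hz, 104 Hz.
k=3: 116 Hz, 148 Hz.
k=4: 160 Hz, 192 Hz.
Within [52 Hz, 152 Hz]: 60 Hz, 72 Hz, 104 Hz, 116 Hz, 148 Hz.

60 Hz, 72 Hz, 104 Hz, 116 Hz, 148 Hz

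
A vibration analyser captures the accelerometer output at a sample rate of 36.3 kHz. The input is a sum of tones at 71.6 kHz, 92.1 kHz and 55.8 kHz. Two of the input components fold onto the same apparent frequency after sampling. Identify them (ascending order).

fs/2 = 18.15 kHz.
71.6 kHz mod fs = 35.3 kHz.
35.3 kHz > fs/2 = 18.15 kHz, folds to fs − 35.3 kHz = 1 kHz.
92.1 kHz mod fs = 19.5 kHz.
19.5 kHz > fs/2 = 18.15 kHz, folds to fs − 19.5 kHz = 16.8 kHz.
55.8 kHz mod fs = 19.5 kHz.
19.5 kHz > fs/2 = 18.15 kHz, folds to fs − 19.5 kHz = 16.8 kHz.
55.8 kHz and 92.1 kHz both map to 16.8 kHz.

55.8 kHz, 92.1 kHz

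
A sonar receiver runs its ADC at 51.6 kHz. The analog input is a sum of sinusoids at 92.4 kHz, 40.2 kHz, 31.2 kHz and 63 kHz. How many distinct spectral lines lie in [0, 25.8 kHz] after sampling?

3

fs/2 = 25.8 kHz.
92.4 kHz mod fs = 40.8 kHz.
40.8 kHz > fs/2 = 25.8 kHz, folds to fs − 40.8 kHz = 10.8 kHz.
40.2 kHz > fs/2 = 25.8 kHz, folds to fs − 40.2 kHz = 11.4 kHz.
31.2 kHz > fs/2 = 25.8 kHz, folds to fs − 31.2 kHz = 20.4 kHz.
63 kHz mod fs = 11.4 kHz.
11.4 kHz ≤ fs/2 = 25.8 kHz, appears at 11.4 kHz.
Distinct values: {10.8 kHz, 11.4 kHz, 20.4 kHz} → 3.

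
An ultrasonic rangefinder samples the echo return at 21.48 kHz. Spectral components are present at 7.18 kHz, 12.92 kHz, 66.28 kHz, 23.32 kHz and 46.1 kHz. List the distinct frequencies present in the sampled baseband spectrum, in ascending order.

1.84 kHz, 3.14 kHz, 7.18 kHz, 8.56 kHz

fs/2 = 10.74 kHz.
7.18 kHz ≤ fs/2 = 10.74 kHz, passes unchanged.
12.92 kHz > fs/2 = 10.74 kHz, folds to fs − 12.92 kHz = 8.56 kHz.
66.28 kHz mod fs = 1.84 kHz.
1.84 kHz ≤ fs/2 = 10.74 kHz, appears at 1.84 kHz.
23.32 kHz mod fs = 1.84 kHz.
1.84 kHz ≤ fs/2 = 10.74 kHz, appears at 1.84 kHz.
46.1 kHz mod fs = 3.14 kHz.
3.14 kHz ≤ fs/2 = 10.74 kHz, appears at 3.14 kHz.
Distinct values: {1.84 kHz, 3.14 kHz, 7.18 kHz, 8.56 kHz}.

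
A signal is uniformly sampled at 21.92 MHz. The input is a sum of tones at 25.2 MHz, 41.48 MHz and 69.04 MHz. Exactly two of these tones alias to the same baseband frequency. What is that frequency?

3.28 MHz

fs/2 = 10.96 MHz.
25.2 MHz mod fs = 3.28 MHz.
3.28 MHz ≤ fs/2 = 10.96 MHz, appears at 3.28 MHz.
41.48 MHz mod fs = 19.56 MHz.
19.56 MHz > fs/2 = 10.96 MHz, folds to fs − 19.56 MHz = 2.36 MHz.
69.04 MHz mod fs = 3.28 MHz.
3.28 MHz ≤ fs/2 = 10.96 MHz, appears at 3.28 MHz.
25.2 MHz and 69.04 MHz both map to 3.28 MHz.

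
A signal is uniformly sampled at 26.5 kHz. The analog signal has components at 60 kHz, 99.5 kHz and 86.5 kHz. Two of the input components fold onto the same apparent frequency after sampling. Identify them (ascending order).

60 kHz, 86.5 kHz

fs/2 = 13.25 kHz.
60 kHz mod fs = 7 kHz.
7 kHz ≤ fs/2 = 13.25 kHz, appears at 7 kHz.
99.5 kHz mod fs = 20 kHz.
20 kHz > fs/2 = 13.25 kHz, folds to fs − 20 kHz = 6.5 kHz.
86.5 kHz mod fs = 7 kHz.
7 kHz ≤ fs/2 = 13.25 kHz, appears at 7 kHz.
60 kHz and 86.5 kHz both map to 7 kHz.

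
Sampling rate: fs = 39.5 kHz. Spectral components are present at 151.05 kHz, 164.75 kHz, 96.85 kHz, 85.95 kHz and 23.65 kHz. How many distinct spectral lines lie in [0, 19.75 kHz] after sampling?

fs/2 = 19.75 kHz.
151.05 kHz mod fs = 32.55 kHz.
32.55 kHz > fs/2 = 19.75 kHz, folds to fs − 32.55 kHz = 6.95 kHz.
164.75 kHz mod fs = 6.75 kHz.
6.75 kHz ≤ fs/2 = 19.75 kHz, appears at 6.75 kHz.
96.85 kHz mod fs = 17.85 kHz.
17.85 kHz ≤ fs/2 = 19.75 kHz, appears at 17.85 kHz.
85.95 kHz mod fs = 6.95 kHz.
6.95 kHz ≤ fs/2 = 19.75 kHz, appears at 6.95 kHz.
23.65 kHz > fs/2 = 19.75 kHz, folds to fs − 23.65 kHz = 15.85 kHz.
Distinct values: {6.75 kHz, 6.95 kHz, 15.85 kHz, 17.85 kHz} → 4.

4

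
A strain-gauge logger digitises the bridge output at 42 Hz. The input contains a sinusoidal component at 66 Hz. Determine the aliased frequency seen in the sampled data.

66 Hz mod fs = 24 Hz.
24 Hz > fs/2 = 21 Hz, folds to fs − 24 Hz = 18 Hz.

18 Hz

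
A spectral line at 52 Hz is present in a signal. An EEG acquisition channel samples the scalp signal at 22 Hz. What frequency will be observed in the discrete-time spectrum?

52 Hz mod fs = 8 Hz.
8 Hz ≤ fs/2 = 11 Hz, appears at 8 Hz.

8 Hz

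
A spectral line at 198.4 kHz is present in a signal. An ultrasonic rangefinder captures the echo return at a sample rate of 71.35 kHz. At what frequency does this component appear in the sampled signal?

15.65 kHz

198.4 kHz mod fs = 55.7 kHz.
55.7 kHz > fs/2 = 35.675 kHz, folds to fs − 55.7 kHz = 15.65 kHz.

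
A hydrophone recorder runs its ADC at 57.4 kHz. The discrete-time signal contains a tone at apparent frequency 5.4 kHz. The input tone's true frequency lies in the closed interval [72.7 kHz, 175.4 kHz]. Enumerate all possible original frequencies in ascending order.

109.4 kHz, 120.2 kHz, 166.8 kHz

Frequencies that alias to 5.4 kHz are k·fs ± 5.4 kHz for integer k ≥ 0.
k=0: 5.4 kHz.
k=1: 52 kHz, 62.8 kHz.
k=2: 109.4 kHz, 120.2 kHz.
k=3: 166.8 kHz, 177.6 kHz.
k=4: 224.2 kHz, 235 kHz.
Within [72.7 kHz, 175.4 kHz]: 109.4 kHz, 120.2 kHz, 166.8 kHz.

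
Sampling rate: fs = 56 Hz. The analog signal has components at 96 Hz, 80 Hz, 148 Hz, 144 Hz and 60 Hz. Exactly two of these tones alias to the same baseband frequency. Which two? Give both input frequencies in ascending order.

fs/2 = 28 Hz.
96 Hz mod fs = 40 Hz.
40 Hz > fs/2 = 28 Hz, folds to fs − 40 Hz = 16 Hz.
80 Hz mod fs = 24 Hz.
24 Hz ≤ fs/2 = 28 Hz, appears at 24 Hz.
148 Hz mod fs = 36 Hz.
36 Hz > fs/2 = 28 Hz, folds to fs − 36 Hz = 20 Hz.
144 Hz mod fs = 32 Hz.
32 Hz > fs/2 = 28 Hz, folds to fs − 32 Hz = 24 Hz.
60 Hz mod fs = 4 Hz.
4 Hz ≤ fs/2 = 28 Hz, appears at 4 Hz.
80 Hz and 144 Hz both map to 24 Hz.

80 Hz, 144 Hz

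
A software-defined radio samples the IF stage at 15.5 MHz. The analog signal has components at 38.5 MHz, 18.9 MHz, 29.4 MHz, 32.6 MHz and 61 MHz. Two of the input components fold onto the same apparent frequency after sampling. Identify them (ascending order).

fs/2 = 7.75 MHz.
38.5 MHz mod fs = 7.5 MHz.
7.5 MHz ≤ fs/2 = 7.75 MHz, appears at 7.5 MHz.
18.9 MHz mod fs = 3.4 MHz.
3.4 MHz ≤ fs/2 = 7.75 MHz, appears at 3.4 MHz.
29.4 MHz mod fs = 13.9 MHz.
13.9 MHz > fs/2 = 7.75 MHz, folds to fs − 13.9 MHz = 1.6 MHz.
32.6 MHz mod fs = 1.6 MHz.
1.6 MHz ≤ fs/2 = 7.75 MHz, appears at 1.6 MHz.
61 MHz mod fs = 14.5 MHz.
14.5 MHz > fs/2 = 7.75 MHz, folds to fs − 14.5 MHz = 1 MHz.
29.4 MHz and 32.6 MHz both map to 1.6 MHz.

29.4 MHz, 32.6 MHz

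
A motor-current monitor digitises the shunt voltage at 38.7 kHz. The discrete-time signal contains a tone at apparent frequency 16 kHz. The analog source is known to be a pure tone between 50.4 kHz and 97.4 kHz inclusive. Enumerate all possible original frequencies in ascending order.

Frequencies that alias to 16 kHz are k·fs ± 16 kHz for integer k ≥ 0.
k=0: 16 kHz.
k=1: 22.7 kHz, 54.7 kHz.
k=2: 61.4 kHz, 93.4 kHz.
k=3: 100.1 kHz, 132.1 kHz.
Within [50.4 kHz, 97.4 kHz]: 54.7 kHz, 61.4 kHz, 93.4 kHz.

54.7 kHz, 61.4 kHz, 93.4 kHz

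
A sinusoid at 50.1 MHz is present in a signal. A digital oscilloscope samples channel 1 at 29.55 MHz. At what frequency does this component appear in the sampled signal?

9 MHz

50.1 MHz mod fs = 20.55 MHz.
20.55 MHz > fs/2 = 14.775 MHz, folds to fs − 20.55 MHz = 9 MHz.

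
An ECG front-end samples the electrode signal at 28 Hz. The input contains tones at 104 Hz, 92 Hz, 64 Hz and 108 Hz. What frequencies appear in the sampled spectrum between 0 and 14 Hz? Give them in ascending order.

fs/2 = 14 Hz.
104 Hz mod fs = 20 Hz.
20 Hz > fs/2 = 14 Hz, folds to fs − 20 Hz = 8 Hz.
92 Hz mod fs = 8 Hz.
8 Hz ≤ fs/2 = 14 Hz, appears at 8 Hz.
64 Hz mod fs = 8 Hz.
8 Hz ≤ fs/2 = 14 Hz, appears at 8 Hz.
108 Hz mod fs = 24 Hz.
24 Hz > fs/2 = 14 Hz, folds to fs − 24 Hz = 4 Hz.
Distinct values: {4 Hz, 8 Hz}.

4 Hz, 8 Hz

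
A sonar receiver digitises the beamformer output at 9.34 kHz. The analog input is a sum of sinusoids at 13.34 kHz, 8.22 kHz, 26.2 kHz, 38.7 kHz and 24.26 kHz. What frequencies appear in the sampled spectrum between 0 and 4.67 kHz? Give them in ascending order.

fs/2 = 4.67 kHz.
13.34 kHz mod fs = 4 kHz.
4 kHz ≤ fs/2 = 4.67 kHz, appears at 4 kHz.
8.22 kHz > fs/2 = 4.67 kHz, folds to fs − 8.22 kHz = 1.12 kHz.
26.2 kHz mod fs = 7.52 kHz.
7.52 kHz > fs/2 = 4.67 kHz, folds to fs − 7.52 kHz = 1.82 kHz.
38.7 kHz mod fs = 1.34 kHz.
1.34 kHz ≤ fs/2 = 4.67 kHz, appears at 1.34 kHz.
24.26 kHz mod fs = 5.58 kHz.
5.58 kHz > fs/2 = 4.67 kHz, folds to fs − 5.58 kHz = 3.76 kHz.
Distinct values: {1.12 kHz, 1.34 kHz, 1.82 kHz, 3.76 kHz, 4 kHz}.

1.12 kHz, 1.34 kHz, 1.82 kHz, 3.76 kHz, 4 kHz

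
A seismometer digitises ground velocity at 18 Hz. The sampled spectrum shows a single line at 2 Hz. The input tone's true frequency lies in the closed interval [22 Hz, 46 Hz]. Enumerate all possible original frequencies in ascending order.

34 Hz, 38 Hz

Frequencies that alias to 2 Hz are k·fs ± 2 Hz for integer k ≥ 0.
k=0: 2 Hz.
k=1: 16 Hz, 20 Hz.
k=2: 34 Hz, 38 Hz.
k=3: 52 Hz, 56 Hz.
Within [22 Hz, 46 Hz]: 34 Hz, 38 Hz.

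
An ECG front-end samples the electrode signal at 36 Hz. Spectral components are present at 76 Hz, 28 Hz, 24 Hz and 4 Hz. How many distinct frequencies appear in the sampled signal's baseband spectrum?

3

fs/2 = 18 Hz.
76 Hz mod fs = 4 Hz.
4 Hz ≤ fs/2 = 18 Hz, appears at 4 Hz.
28 Hz > fs/2 = 18 Hz, folds to fs − 28 Hz = 8 Hz.
24 Hz > fs/2 = 18 Hz, folds to fs − 24 Hz = 12 Hz.
4 Hz ≤ fs/2 = 18 Hz, passes unchanged.
Distinct values: {4 Hz, 8 Hz, 12 Hz} → 3.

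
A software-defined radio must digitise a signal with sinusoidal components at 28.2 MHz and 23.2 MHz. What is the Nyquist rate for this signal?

Highest-frequency component: 28.2 MHz.
Nyquist rate = 2 × 28.2 MHz = 56.4 MHz.

56.4 MHz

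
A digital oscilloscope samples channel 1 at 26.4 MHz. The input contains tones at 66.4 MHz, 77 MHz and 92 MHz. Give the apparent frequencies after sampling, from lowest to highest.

2.2 MHz, 12.8 MHz

fs/2 = 13.2 MHz.
66.4 MHz mod fs = 13.6 MHz.
13.6 MHz > fs/2 = 13.2 MHz, folds to fs − 13.6 MHz = 12.8 MHz.
77 MHz mod fs = 24.2 MHz.
24.2 MHz > fs/2 = 13.2 MHz, folds to fs − 24.2 MHz = 2.2 MHz.
92 MHz mod fs = 12.8 MHz.
12.8 MHz ≤ fs/2 = 13.2 MHz, appears at 12.8 MHz.
Distinct values: {2.2 MHz, 12.8 MHz}.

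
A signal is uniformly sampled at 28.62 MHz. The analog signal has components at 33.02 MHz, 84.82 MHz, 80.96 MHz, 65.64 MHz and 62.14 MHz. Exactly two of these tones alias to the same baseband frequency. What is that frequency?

fs/2 = 14.31 MHz.
33.02 MHz mod fs = 4.4 MHz.
4.4 MHz ≤ fs/2 = 14.31 MHz, appears at 4.4 MHz.
84.82 MHz mod fs = 27.58 MHz.
27.58 MHz > fs/2 = 14.31 MHz, folds to fs − 27.58 MHz = 1.04 MHz.
80.96 MHz mod fs = 23.72 MHz.
23.72 MHz > fs/2 = 14.31 MHz, folds to fs − 23.72 MHz = 4.9 MHz.
65.64 MHz mod fs = 8.4 MHz.
8.4 MHz ≤ fs/2 = 14.31 MHz, appears at 8.4 MHz.
62.14 MHz mod fs = 4.9 MHz.
4.9 MHz ≤ fs/2 = 14.31 MHz, appears at 4.9 MHz.
62.14 MHz and 80.96 MHz both map to 4.9 MHz.

4.9 MHz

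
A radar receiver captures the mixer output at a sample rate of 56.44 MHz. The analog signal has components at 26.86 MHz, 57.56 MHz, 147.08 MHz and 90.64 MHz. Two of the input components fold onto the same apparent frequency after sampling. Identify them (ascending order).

fs/2 = 28.22 MHz.
26.86 MHz ≤ fs/2 = 28.22 MHz, passes unchanged.
57.56 MHz mod fs = 1.12 MHz.
1.12 MHz ≤ fs/2 = 28.22 MHz, appears at 1.12 MHz.
147.08 MHz mod fs = 34.2 MHz.
34.2 MHz > fs/2 = 28.22 MHz, folds to fs − 34.2 MHz = 22.24 MHz.
90.64 MHz mod fs = 34.2 MHz.
34.2 MHz > fs/2 = 28.22 MHz, folds to fs − 34.2 MHz = 22.24 MHz.
90.64 MHz and 147.08 MHz both map to 22.24 MHz.

90.64 MHz, 147.08 MHz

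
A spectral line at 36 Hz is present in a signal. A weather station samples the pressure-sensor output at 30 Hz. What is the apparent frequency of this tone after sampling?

36 Hz mod fs = 6 Hz.
6 Hz ≤ fs/2 = 15 Hz, appears at 6 Hz.

6 Hz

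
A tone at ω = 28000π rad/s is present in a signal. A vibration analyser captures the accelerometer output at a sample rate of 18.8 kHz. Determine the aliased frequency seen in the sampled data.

4.8 kHz

ω = 28000π rad/s → f = ω/(2π) = 14000 Hz = 14 kHz.
14 kHz > fs/2 = 9.4 kHz, folds to fs − 14 kHz = 4.8 kHz.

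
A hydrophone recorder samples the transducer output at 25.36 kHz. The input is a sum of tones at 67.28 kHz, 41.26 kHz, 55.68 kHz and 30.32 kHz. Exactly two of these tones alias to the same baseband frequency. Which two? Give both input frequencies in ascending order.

fs/2 = 12.68 kHz.
67.28 kHz mod fs = 16.56 kHz.
16.56 kHz > fs/2 = 12.68 kHz, folds to fs − 16.56 kHz = 8.8 kHz.
41.26 kHz mod fs = 15.9 kHz.
15.9 kHz > fs/2 = 12.68 kHz, folds to fs − 15.9 kHz = 9.46 kHz.
55.68 kHz mod fs = 4.96 kHz.
4.96 kHz ≤ fs/2 = 12.68 kHz, appears at 4.96 kHz.
30.32 kHz mod fs = 4.96 kHz.
4.96 kHz ≤ fs/2 = 12.68 kHz, appears at 4.96 kHz.
30.32 kHz and 55.68 kHz both map to 4.96 kHz.

30.32 kHz, 55.68 kHz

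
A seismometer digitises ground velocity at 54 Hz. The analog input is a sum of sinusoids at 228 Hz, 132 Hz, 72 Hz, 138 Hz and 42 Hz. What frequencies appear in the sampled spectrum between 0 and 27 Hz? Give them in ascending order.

12 Hz, 18 Hz, 24 Hz

fs/2 = 27 Hz.
228 Hz mod fs = 12 Hz.
12 Hz ≤ fs/2 = 27 Hz, appears at 12 Hz.
132 Hz mod fs = 24 Hz.
24 Hz ≤ fs/2 = 27 Hz, appears at 24 Hz.
72 Hz mod fs = 18 Hz.
18 Hz ≤ fs/2 = 27 Hz, appears at 18 Hz.
138 Hz mod fs = 30 Hz.
30 Hz > fs/2 = 27 Hz, folds to fs − 30 Hz = 24 Hz.
42 Hz > fs/2 = 27 Hz, folds to fs − 42 Hz = 12 Hz.
Distinct values: {12 Hz, 18 Hz, 24 Hz}.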